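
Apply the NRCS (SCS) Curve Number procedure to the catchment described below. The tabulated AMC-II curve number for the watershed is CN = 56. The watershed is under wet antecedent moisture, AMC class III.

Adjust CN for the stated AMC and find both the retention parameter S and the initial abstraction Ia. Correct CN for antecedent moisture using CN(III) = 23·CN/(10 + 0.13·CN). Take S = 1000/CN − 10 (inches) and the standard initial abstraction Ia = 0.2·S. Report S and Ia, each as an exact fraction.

Wet (AMC III): CN(III) = 23·56/(10 + 0.13·56) = 1288/(432/25) = 4025/54 ≈ 74.537
Max retention: S = 1000/(4025/54) − 10 = 550/161 in (≈ 3.416 in)
Ia = 0.2S: 0.2·3.416 = 0.683 in (exactly 110/161)

S = 550/161 in ≈ 3.416 in; Ia = 110/161 in ≈ 0.683 in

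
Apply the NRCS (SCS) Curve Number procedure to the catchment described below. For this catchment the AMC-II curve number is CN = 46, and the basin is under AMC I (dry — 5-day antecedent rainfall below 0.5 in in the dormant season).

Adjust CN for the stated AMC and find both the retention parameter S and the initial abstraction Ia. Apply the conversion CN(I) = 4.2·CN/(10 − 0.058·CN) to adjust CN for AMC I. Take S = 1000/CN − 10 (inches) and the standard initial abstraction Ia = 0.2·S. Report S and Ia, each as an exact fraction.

S = 4500/161 in ≈ 27.950 in; Ia = 900/161 in ≈ 5.590 in

CN(I) from CN(II)=46: (4.2·46)/(10 − 0.058·46) = 16100/611 ≈ 26.350
Retention S: 1000/CN − 10 with CN=26.350 → S = 4500/161 ≈ 27.950 in
Ia = 0.2·(4500/161) = 900/161 in ≈ 5.590 in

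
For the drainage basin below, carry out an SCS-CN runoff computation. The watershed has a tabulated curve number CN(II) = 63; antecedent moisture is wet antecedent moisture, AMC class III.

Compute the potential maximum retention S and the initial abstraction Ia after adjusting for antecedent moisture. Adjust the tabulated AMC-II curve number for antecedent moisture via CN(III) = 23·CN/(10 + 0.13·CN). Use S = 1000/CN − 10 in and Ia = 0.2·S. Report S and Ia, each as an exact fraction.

CN(III) from CN(II)=63: (23·63)/(10 + 0.13·63) = 144900/1819 ≈ 79.659
Retention S: 1000/CN − 10 with CN=79.659 → S = 3700/1449 ≈ 2.553 in
Ia = 0.2·(3700/1449) = 740/1449 in ≈ 0.511 in

S = 3700/1449 in ≈ 2.553 in; Ia = 740/1449 in ≈ 0.511 in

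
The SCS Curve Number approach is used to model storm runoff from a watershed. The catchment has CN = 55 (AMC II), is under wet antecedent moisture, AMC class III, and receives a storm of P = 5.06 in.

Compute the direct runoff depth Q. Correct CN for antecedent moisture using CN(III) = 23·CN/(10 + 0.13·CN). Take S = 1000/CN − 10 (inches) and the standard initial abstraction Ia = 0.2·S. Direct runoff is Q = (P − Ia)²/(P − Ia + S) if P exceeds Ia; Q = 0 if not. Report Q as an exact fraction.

Wet (AMC III): CN(III) = 23·55/(10 + 0.13·55) = 1265/(343/20) = 25300/343 ≈ 73.761
S = 1000/(25300/343) − 10 = 900/253 in ≈ 3.557 in
Ia = 0.2S: 0.2·3.557 = 0.711 in (exactly 180/253)
Since P=5.060 > Ia=0.711: effective rainfall P−Ia = 55009/12650 in
Runoff Q = (P−Ia)²/(P−Ia+S) = (4.349)²/(4.349+3.557) = 3025990081/1265113850 ≈ 2.392 in

Q = 3025990081/1265113850 in ≈ 2.392 in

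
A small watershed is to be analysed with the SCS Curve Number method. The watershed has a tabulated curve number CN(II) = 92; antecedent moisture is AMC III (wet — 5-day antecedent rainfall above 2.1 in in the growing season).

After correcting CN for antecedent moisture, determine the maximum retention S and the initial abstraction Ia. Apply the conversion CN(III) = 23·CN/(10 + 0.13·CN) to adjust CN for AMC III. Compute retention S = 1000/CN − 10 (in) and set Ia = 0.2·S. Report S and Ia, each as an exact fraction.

Wet (AMC III): CN(III) = 23·92/(10 + 0.13·92) = 2116/(549/25) = 52900/549 ≈ 96.357
S = 1000/(52900/549) − 10 = 200/529 in ≈ 0.378 in
Initial abstraction Ia = S/5 = (200/529)/5 = 40/529 ≈ 0.076 in

S = 200/529 in ≈ 0.378 in; Ia = 40/529 in ≈ 0.076 in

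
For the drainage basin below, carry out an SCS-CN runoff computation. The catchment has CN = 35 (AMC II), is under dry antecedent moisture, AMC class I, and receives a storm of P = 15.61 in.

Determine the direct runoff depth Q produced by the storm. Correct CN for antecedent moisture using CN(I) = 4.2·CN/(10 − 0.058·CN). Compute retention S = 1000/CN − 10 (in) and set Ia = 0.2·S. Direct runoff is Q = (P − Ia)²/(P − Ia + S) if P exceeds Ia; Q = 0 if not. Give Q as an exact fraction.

Adjust CN=35 to AMC I: 4.2·35/(10 − 0.058·35) → 147 ÷ (797/100) = 14700/797 ≈ 18.444
S = 1000/(14700/797) − 10 = 6500/147 in ≈ 44.218 in
Ia = 0.2·(6500/147) = 1300/147 in ≈ 8.844 in
Since P=15.610 > Ia=8.844: effective rainfall P−Ia = 99467/14700 in
Runoff Q = (P−Ia)²/(P−Ia+S) = (6.766)²/(6.766+44.218) = 9893684089/11017164900 ≈ 0.898 in

Q = 9893684089/11017164900 in ≈ 0.898 in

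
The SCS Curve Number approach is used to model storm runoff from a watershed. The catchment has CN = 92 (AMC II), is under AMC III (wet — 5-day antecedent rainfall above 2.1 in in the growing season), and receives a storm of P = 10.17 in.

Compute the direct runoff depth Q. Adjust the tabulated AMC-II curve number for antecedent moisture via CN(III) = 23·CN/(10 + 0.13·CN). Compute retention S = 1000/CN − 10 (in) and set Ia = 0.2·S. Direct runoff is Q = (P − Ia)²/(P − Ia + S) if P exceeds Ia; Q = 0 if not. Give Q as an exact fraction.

Q = 285148524049/29306229700 in ≈ 9.730 in

Adjust CN=92 to AMC III: 23·92/(10 + 0.13·92) → 2116 ÷ (549/25) = 52900/549 ≈ 96.357
Retention S: 1000/CN − 10 with CN=96.357 → S = 200/529 ≈ 0.378 in
Ia = 0.2S: 0.2·0.378 = 0.076 in (exactly 40/529)
Excess rainfall: 10.170 − 0.076 = 10.094 in; P > Ia so Q > 0
Q: (533993/52900)² ÷ (553993/52900) = 285148524049/29306229700 in (≈ 9.730 in)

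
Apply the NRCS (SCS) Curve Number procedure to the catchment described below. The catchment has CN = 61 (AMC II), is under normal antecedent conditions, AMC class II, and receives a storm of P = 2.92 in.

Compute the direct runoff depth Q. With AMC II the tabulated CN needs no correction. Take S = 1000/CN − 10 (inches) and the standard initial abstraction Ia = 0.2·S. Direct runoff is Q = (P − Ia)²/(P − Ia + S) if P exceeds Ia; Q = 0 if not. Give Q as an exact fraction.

Q = 6265009/18685825 in ≈ 0.335 in

AMC II — tabulated CN = 61 applies directly.
S = 1000/61 − 10 = 390/61 in ≈ 6.393 in
Ia = 0.2S: 0.2·6.393 = 1.279 in (exactly 78/61)
P − Ia = 2.920 − 1.279 = 2503/1525 ≈ 1.641 in (> 0, runoff occurs)
Q: (2503/1525)² ÷ (12253/1525) = 6265009/18685825 in (≈ 0.335 in)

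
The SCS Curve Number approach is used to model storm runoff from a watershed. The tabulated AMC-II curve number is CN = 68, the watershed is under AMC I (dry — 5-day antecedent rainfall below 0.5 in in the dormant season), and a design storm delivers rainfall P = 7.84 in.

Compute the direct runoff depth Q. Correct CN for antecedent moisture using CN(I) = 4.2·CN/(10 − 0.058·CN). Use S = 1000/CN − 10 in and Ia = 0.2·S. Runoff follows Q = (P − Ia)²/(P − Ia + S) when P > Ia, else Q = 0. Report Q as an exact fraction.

Adjust CN=68 to AMC I: 4.2·68/(10 − 0.058·68) → (1428/5) ÷ (757/125) = 35700/757 ≈ 47.160
S = 1000/(35700/757) − 10 = 4000/357 in ≈ 11.204 in
Initial abstraction Ia = S/5 = (4000/357)/5 = 800/357 ≈ 2.241 in
Excess rainfall: 7.840 − 2.241 = 5.599 in; P > Ia so Q > 0
Q = (49972/8925)²/((49972/8925) + 4000/357) = (2497200784/79655625)/(149972/8925) = 624300196/334625025 in ≈ 1.866 in

Q = 624300196/334625025 in ≈ 1.866 in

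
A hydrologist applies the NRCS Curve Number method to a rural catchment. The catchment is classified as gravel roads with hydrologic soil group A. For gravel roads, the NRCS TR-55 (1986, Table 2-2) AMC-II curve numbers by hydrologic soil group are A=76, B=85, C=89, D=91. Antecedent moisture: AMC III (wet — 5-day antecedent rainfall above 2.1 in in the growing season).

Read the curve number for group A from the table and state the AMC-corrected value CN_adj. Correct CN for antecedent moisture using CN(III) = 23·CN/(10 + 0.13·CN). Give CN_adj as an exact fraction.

NRCS table: gravel roads, soil group A → CN(II) = 76
Adjust CN=76 to AMC III: 23·76/(10 + 0.13·76) → 1748 ÷ (497/25) = 43700/497 ≈ 87.928

CN_adj = 43700/497 ≈ 87.928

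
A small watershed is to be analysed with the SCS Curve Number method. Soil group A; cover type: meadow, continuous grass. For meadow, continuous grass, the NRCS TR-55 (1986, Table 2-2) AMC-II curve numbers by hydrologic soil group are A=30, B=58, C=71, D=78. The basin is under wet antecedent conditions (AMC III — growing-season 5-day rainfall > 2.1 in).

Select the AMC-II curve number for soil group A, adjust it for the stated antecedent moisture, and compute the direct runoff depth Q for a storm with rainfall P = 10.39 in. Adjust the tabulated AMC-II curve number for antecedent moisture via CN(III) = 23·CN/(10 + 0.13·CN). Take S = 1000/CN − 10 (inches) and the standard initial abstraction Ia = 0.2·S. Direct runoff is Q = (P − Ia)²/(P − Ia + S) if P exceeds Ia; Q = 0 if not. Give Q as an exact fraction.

Q = 3328251481/881067900 in ≈ 3.778 in

NRCS table: meadow, continuous grass, soil group A → CN(II) = 30
Adjust CN=30 to AMC III: 23·30/(10 + 0.13·30) → 690 ÷ (139/10) = 6900/139 ≈ 49.640
Retention S: 1000/CN − 10 with CN=49.640 → S = 700/69 ≈ 10.145 in
Ia = 0.2·(700/69) = 140/69 in ≈ 2.029 in
Since P=10.390 > Ia=2.029: effective rainfall P−Ia = 57691/6900 in
Q: (57691/6900)² ÷ (127691/6900) = 3328251481/881067900 in (≈ 3.778 in)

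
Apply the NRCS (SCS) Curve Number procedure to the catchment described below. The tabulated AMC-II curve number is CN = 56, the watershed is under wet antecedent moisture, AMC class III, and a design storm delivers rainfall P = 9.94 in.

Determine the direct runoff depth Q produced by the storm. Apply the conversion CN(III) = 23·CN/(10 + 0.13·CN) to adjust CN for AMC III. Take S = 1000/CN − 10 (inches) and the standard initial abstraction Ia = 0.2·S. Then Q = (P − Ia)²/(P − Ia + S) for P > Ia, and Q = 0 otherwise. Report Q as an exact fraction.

Q = 5552783289/821236850 in ≈ 6.761 in

Adjust CN=56 to AMC III: 23·56/(10 + 0.13·56) → 1288 ÷ (432/25) = 4025/54 ≈ 74.537
S = 1000/(4025/54) − 10 = 550/161 in ≈ 3.416 in
Initial abstraction Ia = S/5 = (550/161)/5 = 110/161 ≈ 0.683 in
Since P=9.940 > Ia=0.683: effective rainfall P−Ia = 74517/8050 in
Q: (74517/8050)² ÷ (102017/8050) = 5552783289/821236850 in (≈ 6.761 in)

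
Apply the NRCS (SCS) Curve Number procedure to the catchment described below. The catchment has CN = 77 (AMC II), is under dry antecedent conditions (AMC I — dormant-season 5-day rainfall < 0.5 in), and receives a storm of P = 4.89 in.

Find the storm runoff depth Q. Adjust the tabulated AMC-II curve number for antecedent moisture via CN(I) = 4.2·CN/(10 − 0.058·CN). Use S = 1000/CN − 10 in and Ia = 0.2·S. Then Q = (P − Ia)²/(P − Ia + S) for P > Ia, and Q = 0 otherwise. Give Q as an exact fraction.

Q = 314399068369/276622292100 in ≈ 1.137 in

Dry (AMC I): CN(I) = 4.2·77/(10 − 0.058·77) = (1617/5)/(2767/500) = 161700/2767 ≈ 58.439
S = 1000/(161700/2767) − 10 = 11500/1617 in ≈ 7.112 in
Ia = 0.2S: 0.2·7.112 = 1.422 in (exactly 2300/1617)
P − Ia = 4.890 − 1.422 = 560713/161700 ≈ 3.468 in (> 0, runoff occurs)
Runoff Q = (P−Ia)²/(P−Ia+S) = (3.468)²/(3.468+7.112) = 314399068369/276622292100 ≈ 1.137 in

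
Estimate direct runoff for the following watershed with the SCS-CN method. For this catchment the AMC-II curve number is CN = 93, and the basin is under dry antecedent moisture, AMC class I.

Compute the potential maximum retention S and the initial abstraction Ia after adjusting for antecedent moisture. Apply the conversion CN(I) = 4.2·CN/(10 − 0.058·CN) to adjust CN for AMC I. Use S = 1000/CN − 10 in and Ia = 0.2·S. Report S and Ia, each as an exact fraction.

Adjust CN=93 to AMC I: 4.2·93/(10 − 0.058·93) → (1953/5) ÷ (2303/500) = 27900/329 ≈ 84.802
Max retention: S = 1000/(27900/329) − 10 = 500/279 in (≈ 1.792 in)
Initial abstraction Ia = S/5 = (500/279)/5 = 100/279 ≈ 0.358 in

S = 500/279 in ≈ 1.792 in; Ia = 100/279 in ≈ 0.358 in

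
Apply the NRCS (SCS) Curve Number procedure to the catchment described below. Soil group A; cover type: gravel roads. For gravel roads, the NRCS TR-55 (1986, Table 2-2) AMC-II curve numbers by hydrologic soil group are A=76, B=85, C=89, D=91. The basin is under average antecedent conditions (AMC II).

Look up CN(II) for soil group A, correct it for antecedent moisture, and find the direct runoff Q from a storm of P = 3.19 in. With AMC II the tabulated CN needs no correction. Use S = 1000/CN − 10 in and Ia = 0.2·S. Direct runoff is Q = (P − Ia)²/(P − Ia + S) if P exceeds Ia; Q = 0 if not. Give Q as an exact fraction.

Q = 23629321/20635900 in ≈ 1.145 in

NRCS table: gravel roads, soil group A → CN(II) = 76
Average conditions: CN = 76 (no AMC adjustment).
Max retention: S = 1000/76 − 10 = 60/19 in (≈ 3.158 in)
Ia = 0.2·(60/19) = 12/19 in ≈ 0.632 in
Since P=3.190 > Ia=0.632: effective rainfall P−Ia = 4861/1900 in
Q = (4861/1900)²/((4861/1900) + 60/19) = (23629321/3610000)/(10861/1900) = 23629321/20635900 in ≈ 1.145 in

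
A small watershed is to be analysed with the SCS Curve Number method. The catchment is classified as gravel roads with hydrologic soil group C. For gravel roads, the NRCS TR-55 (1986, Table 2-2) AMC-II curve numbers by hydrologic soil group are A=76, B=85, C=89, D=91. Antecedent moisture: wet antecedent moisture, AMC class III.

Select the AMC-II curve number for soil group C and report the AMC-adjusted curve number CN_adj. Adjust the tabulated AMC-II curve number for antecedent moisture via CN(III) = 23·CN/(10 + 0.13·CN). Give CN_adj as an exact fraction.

CN_adj = 204700/2157 ≈ 94.900

NRCS table: gravel roads, soil group C → CN(II) = 89
Wet (AMC III): CN(III) = 23·89/(10 + 0.13·89) = 2047/(2157/100) = 204700/2157 ≈ 94.900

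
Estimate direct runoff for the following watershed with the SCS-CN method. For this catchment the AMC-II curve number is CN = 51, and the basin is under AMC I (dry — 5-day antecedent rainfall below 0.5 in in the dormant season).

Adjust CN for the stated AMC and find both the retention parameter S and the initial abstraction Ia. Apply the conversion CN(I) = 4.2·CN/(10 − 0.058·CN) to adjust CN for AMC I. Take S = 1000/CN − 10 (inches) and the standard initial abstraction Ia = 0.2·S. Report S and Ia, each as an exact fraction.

S = 3500/153 in ≈ 22.876 in; Ia = 700/153 in ≈ 4.575 in

Dry (AMC I): CN(I) = 4.2·51/(10 − 0.058·51) = (1071/5)/(3521/500) = 15300/503 ≈ 30.417
S = 1000/(15300/503) − 10 = 3500/153 in ≈ 22.876 in
Ia = 0.2·(3500/153) = 700/153 in ≈ 4.575 in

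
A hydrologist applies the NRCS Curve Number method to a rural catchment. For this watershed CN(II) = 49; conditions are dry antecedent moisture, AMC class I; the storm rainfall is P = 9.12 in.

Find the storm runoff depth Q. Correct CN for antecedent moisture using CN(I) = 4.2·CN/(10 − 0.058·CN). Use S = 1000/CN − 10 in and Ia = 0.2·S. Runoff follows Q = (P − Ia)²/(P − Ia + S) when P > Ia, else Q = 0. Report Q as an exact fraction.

Dry (AMC I): CN(I) = 4.2·49/(10 − 0.058·49) = (1029/5)/(3579/500) = 34300/1193 ≈ 28.751
Max retention: S = 1000/(34300/1193) − 10 = 8500/343 in (≈ 24.781 in)
Initial abstraction Ia = S/5 = (8500/343)/5 = 1700/343 ≈ 4.956 in
Since P=9.120 > Ia=4.956: effective rainfall P−Ia = 35704/8575 in
Runoff Q = (P−Ia)²/(P−Ia+S) = (4.164)²/(4.164+24.781) = 318693904/532087325 ≈ 0.599 in

Q = 318693904/532087325 in ≈ 0.599 in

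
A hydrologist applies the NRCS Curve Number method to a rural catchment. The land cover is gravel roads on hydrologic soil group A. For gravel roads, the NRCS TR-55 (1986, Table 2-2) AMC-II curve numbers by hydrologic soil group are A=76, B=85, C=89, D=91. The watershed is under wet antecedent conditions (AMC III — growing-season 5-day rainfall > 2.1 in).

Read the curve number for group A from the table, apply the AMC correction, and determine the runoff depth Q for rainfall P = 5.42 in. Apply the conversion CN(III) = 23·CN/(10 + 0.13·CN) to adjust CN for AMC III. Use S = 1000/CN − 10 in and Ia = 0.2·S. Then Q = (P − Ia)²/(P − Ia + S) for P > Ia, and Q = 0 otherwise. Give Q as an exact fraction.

NRCS table: gravel roads, soil group A → CN(II) = 76
CN(III) from CN(II)=76: (23·76)/(10 + 0.13·76) = 43700/497 ≈ 87.928
Retention S: 1000/CN − 10 with CN=87.928 → S = 600/437 ≈ 1.373 in
Ia = 0.2·(600/437) = 120/437 in ≈ 0.275 in
Since P=5.420 > Ia=0.275: effective rainfall P−Ia = 112427/21850 in
Q = (112427/21850)²/((112427/21850) + 600/437) = (12639830329/477422500)/(142427/21850) = 12639830329/3112029950 in ≈ 4.062 in

Q = 12639830329/3112029950 in ≈ 4.062 in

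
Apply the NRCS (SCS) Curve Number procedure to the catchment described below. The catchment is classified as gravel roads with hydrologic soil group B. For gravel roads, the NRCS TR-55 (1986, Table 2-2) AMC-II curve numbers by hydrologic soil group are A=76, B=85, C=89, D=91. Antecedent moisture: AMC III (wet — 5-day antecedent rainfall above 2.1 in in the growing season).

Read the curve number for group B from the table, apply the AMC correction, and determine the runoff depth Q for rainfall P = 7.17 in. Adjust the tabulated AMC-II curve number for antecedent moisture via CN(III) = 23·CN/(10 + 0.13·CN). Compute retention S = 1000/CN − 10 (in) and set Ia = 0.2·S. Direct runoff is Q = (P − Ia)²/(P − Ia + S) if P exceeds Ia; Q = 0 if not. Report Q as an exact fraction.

Q = 25088758803/3966655900 in ≈ 6.325 in

NRCS table: gravel roads, soil group B → CN(II) = 85
CN(III) from CN(II)=85: (23·85)/(10 + 0.13·85) = 39100/421 ≈ 92.874
Retention S: 1000/CN − 10 with CN=92.874 → S = 300/391 ≈ 0.767 in
Ia = 0.2S: 0.2·0.767 = 0.153 in (exactly 60/391)
Since P=7.170 > Ia=0.153: effective rainfall P−Ia = 274347/39100 in
Q: (274347/39100)² ÷ (304347/39100) = 25088758803/3966655900 in (≈ 6.325 in)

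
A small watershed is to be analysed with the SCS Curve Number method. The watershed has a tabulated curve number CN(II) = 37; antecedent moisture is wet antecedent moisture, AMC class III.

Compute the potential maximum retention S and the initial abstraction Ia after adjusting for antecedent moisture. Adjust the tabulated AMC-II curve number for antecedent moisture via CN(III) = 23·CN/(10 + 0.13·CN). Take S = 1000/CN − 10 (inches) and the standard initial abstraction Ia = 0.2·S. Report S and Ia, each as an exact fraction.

Adjust CN=37 to AMC III: 23·37/(10 + 0.13·37) → 851 ÷ (1481/100) = 85100/1481 ≈ 57.461
Retention S: 1000/CN − 10 with CN=57.461 → S = 6300/851 ≈ 7.403 in
Ia = 0.2S: 0.2·7.403 = 1.481 in (exactly 1260/851)

S = 6300/851 in ≈ 7.403 in; Ia = 1260/851 in ≈ 1.481 in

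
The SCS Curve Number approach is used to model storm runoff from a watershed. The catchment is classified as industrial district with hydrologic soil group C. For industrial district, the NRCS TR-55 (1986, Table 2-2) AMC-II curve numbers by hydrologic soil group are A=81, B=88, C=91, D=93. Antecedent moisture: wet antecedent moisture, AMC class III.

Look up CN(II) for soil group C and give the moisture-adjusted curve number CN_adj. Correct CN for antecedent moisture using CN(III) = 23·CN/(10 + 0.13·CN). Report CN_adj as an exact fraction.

CN_adj = 209300/2183 ≈ 95.877

NRCS table: industrial district, soil group C → CN(II) = 91
Wet (AMC III): CN(III) = 23·91/(10 + 0.13·91) = 2093/(2183/100) = 209300/2183 ≈ 95.877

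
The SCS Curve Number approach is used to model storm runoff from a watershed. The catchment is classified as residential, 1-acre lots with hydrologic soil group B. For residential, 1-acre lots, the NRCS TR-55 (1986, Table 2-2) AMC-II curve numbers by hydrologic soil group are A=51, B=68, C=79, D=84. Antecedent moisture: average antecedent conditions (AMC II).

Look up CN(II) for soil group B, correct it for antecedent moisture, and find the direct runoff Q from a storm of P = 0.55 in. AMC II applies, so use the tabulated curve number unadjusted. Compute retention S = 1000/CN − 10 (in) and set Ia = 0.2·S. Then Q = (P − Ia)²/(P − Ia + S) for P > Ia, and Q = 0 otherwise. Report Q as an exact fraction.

Q = 0 in ≈ 0.000 in

NRCS table: residential, 1-acre lots, soil group B → CN(II) = 68
CN(II) = 68; AMC II needs no correction.
S = 1000/68 − 10 = 80/17 in ≈ 4.706 in
Initial abstraction Ia = S/5 = (80/17)/5 = 16/17 ≈ 0.941 in
P = 0.550 ≤ Ia = 0.941 in: entire storm abstracted, Q = 0.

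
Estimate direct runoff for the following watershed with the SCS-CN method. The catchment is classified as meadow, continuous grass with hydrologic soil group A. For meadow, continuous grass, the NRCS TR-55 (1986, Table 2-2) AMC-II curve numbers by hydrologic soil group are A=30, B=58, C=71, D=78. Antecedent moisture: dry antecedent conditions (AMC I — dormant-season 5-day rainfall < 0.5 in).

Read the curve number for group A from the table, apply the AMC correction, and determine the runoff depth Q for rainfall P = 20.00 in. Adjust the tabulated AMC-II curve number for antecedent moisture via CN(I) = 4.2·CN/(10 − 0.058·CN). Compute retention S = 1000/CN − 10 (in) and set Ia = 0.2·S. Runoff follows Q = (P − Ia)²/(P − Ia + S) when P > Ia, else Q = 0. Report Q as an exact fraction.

Q = 320/261 in ≈ 1.226 in

NRCS table: meadow, continuous grass, soil group A → CN(II) = 30
CN(I) from CN(II)=30: (4.2·30)/(10 − 0.058·30) = 900/59 ≈ 15.254
Retention S: 1000/CN − 10 with CN=15.254 → S = 500/9 ≈ 55.556 in
Ia = 0.2·(500/9) = 100/9 in ≈ 11.111 in
Since P=20.000 > Ia=11.111: effective rainfall P−Ia = 80/9 in
Q = (80/9)²/((80/9) + 500/9) = (6400/81)/(580/9) = 320/261 in ≈ 1.226 in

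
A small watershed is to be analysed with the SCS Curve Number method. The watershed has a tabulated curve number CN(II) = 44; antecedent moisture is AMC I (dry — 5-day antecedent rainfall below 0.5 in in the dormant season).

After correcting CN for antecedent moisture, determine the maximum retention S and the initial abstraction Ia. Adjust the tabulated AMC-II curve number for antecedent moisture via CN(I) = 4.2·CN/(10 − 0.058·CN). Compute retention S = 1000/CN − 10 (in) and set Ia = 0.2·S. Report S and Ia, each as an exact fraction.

Dry (AMC I): CN(I) = 4.2·44/(10 − 0.058·44) = (924/5)/(931/125) = 3300/133 ≈ 24.812
Retention S: 1000/CN − 10 with CN=24.812 → S = 1000/33 ≈ 30.303 in
Initial abstraction Ia = S/5 = (1000/33)/5 = 200/33 ≈ 6.061 in

S = 1000/33 in ≈ 30.303 in; Ia = 200/33 in ≈ 6.061 in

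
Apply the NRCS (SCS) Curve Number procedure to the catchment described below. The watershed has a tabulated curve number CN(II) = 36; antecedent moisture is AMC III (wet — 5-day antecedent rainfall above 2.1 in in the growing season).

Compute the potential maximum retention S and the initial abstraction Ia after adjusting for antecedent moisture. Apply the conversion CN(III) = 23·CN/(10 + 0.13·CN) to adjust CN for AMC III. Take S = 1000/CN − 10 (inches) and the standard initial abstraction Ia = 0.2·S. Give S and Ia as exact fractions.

Adjust CN=36 to AMC III: 23·36/(10 + 0.13·36) → 828 ÷ (367/25) = 20700/367 ≈ 56.403
Retention S: 1000/CN − 10 with CN=56.403 → S = 1600/207 ≈ 7.729 in
Ia = 0.2·(1600/207) = 320/207 in ≈ 1.546 in

S = 1600/207 in ≈ 7.729 in; Ia = 320/207 in ≈ 1.546 in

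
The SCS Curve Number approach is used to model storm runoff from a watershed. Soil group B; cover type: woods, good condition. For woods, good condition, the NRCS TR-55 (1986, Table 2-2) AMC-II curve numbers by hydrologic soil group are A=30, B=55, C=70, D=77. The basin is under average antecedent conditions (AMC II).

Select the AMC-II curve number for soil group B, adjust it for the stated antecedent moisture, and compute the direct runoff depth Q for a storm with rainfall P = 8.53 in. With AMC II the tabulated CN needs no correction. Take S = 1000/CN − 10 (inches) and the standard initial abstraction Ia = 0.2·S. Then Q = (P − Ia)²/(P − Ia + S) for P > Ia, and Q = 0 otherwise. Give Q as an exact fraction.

NRCS table: woods, good condition, soil group B → CN(II) = 55
CN(II) = 55; AMC II needs no correction.
S = 1000/55 − 10 = 90/11 in ≈ 8.182 in
Initial abstraction Ia = S/5 = (90/11)/5 = 18/11 ≈ 1.636 in
Since P=8.530 > Ia=1.636: effective rainfall P−Ia = 7583/1100 in
Q: (7583/1100)² ÷ (16583/1100) = 57501889/18241300 in (≈ 3.152 in)

Q = 57501889/18241300 in ≈ 3.152 in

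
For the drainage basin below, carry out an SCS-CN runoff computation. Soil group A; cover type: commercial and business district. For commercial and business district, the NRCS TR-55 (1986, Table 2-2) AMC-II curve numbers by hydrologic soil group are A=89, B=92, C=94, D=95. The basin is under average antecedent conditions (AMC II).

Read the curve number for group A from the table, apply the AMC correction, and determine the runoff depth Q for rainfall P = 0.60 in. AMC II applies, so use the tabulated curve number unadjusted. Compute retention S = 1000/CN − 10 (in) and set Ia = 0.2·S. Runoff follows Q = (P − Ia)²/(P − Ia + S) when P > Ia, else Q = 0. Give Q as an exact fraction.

NRCS table: commercial and business district, soil group A → CN(II) = 89
CN(II) = 89; AMC II needs no correction.
Retention S: 1000/CN − 10 with CN=89.000 → S = 110/89 ≈ 1.236 in
Initial abstraction Ia = S/5 = (110/89)/5 = 22/89 ≈ 0.247 in
Since P=0.600 > Ia=0.247: effective rainfall P−Ia = 157/445 in
Runoff Q = (P−Ia)²/(P−Ia+S) = (0.353)²/(0.353+1.236) = 24649/314615 ≈ 0.078 in

Q = 24649/314615 in ≈ 0.078 in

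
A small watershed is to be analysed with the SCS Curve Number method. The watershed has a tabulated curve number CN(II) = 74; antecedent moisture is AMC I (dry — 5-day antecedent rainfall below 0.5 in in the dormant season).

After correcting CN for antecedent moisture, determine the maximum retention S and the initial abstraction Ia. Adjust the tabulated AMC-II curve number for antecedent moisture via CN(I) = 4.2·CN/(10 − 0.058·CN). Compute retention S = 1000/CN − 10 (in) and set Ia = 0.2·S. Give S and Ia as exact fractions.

S = 6500/777 in ≈ 8.366 in; Ia = 1300/777 in ≈ 1.673 in

Dry (AMC I): CN(I) = 4.2·74/(10 − 0.058·74) = (1554/5)/(1427/250) = 77700/1427 ≈ 54.450
Max retention: S = 1000/(77700/1427) − 10 = 6500/777 in (≈ 8.366 in)
Initial abstraction Ia = S/5 = (6500/777)/5 = 1300/777 ≈ 1.673 in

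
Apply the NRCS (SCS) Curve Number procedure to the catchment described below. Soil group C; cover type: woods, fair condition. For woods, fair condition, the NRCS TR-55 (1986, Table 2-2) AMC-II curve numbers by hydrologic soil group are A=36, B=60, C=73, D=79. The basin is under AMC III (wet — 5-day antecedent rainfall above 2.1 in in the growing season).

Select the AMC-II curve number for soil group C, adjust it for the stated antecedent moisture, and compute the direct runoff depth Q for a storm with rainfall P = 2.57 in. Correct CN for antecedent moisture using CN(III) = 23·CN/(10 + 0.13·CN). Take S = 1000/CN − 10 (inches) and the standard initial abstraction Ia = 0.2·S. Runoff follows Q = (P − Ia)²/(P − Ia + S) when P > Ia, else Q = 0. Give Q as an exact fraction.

Q = 142508515009/108715753700 in ≈ 1.311 in

NRCS table: woods, fair condition, soil group C → CN(II) = 73
Adjust CN=73 to AMC III: 23·73/(10 + 0.13·73) → 1679 ÷ (1949/100) = 167900/1949 ≈ 86.147
S = 1000/(167900/1949) − 10 = 2700/1679 in ≈ 1.608 in
Initial abstraction Ia = S/5 = (2700/1679)/5 = 540/1679 ≈ 0.322 in
Excess rainfall: 2.570 − 0.322 = 2.248 in; P > Ia so Q > 0
Runoff Q = (P−Ia)²/(P−Ia+S) = (2.248)²/(2.248+1.608) = 142508515009/108715753700 ≈ 1.311 in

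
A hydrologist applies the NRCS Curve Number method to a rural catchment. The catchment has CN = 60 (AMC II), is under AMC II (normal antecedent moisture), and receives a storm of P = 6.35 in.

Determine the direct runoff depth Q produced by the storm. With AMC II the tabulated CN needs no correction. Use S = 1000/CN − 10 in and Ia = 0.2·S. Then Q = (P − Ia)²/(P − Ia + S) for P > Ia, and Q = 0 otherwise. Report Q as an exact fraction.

Q = 90601/42060 in ≈ 2.154 in

AMC II — tabulated CN = 60 applies directly.
Retention S: 1000/CN − 10 with CN=60.000 → S = 20/3 ≈ 6.667 in
Ia = 0.2S: 0.2·6.667 = 1.333 in (exactly 4/3)
Excess rainfall: 6.350 − 1.333 = 5.017 in; P > Ia so Q > 0
Runoff Q = (P−Ia)²/(P−Ia+S) = (5.017)²/(5.017+6.667) = 90601/42060 ≈ 2.154 in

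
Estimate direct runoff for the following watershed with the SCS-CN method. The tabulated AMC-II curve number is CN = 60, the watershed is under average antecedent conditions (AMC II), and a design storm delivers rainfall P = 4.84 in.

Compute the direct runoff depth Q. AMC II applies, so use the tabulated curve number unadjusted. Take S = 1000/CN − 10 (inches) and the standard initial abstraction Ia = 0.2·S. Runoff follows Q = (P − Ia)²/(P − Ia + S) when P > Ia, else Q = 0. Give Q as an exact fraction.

AMC II — tabulated CN = 60 applies directly.
S = 1000/60 − 10 = 20/3 in ≈ 6.667 in
Initial abstraction Ia = S/5 = (20/3)/5 = 4/3 ≈ 1.333 in
P − Ia = 4.840 − 1.333 = 263/75 ≈ 3.507 in (> 0, runoff occurs)
Q = (263/75)²/((263/75) + 20/3) = (69169/5625)/(763/75) = 69169/57225 in ≈ 1.209 in

Q = 69169/57225 in ≈ 1.209 in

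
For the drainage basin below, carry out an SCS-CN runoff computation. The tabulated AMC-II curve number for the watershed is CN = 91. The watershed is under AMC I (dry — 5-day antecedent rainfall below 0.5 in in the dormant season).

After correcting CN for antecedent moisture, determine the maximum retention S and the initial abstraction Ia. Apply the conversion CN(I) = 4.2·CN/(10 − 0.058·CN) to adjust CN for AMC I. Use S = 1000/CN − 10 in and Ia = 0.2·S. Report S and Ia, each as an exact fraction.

Adjust CN=91 to AMC I: 4.2·91/(10 − 0.058·91) → (1911/5) ÷ (2361/500) = 63700/787 ≈ 80.940
S = 1000/(63700/787) − 10 = 1500/637 in ≈ 2.355 in
Ia = 0.2·(1500/637) = 300/637 in ≈ 0.471 in

S = 1500/637 in ≈ 2.355 in; Ia = 300/637 in ≈ 0.471 in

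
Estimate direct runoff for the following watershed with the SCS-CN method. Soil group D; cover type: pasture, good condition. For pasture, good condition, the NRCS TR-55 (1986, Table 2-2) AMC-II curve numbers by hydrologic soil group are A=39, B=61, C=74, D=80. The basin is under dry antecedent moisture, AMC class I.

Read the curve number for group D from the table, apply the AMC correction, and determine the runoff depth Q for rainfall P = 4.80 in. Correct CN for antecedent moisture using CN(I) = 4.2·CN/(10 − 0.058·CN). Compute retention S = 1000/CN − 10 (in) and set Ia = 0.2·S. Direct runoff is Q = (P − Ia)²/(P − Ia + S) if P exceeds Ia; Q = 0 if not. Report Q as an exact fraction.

Q = 143641/105420 in ≈ 1.363 in

NRCS table: pasture, good condition, soil group D → CN(II) = 80
Dry (AMC I): CN(I) = 4.2·80/(10 − 0.058·80) = 336/(134/25) = 4200/67 ≈ 62.687
S = 1000/(4200/67) − 10 = 125/21 in ≈ 5.952 in
Ia = 0.2S: 0.2·5.952 = 1.190 in (exactly 25/21)
Excess rainfall: 4.800 − 1.190 = 3.610 in; P > Ia so Q > 0
Runoff Q = (P−Ia)²/(P−Ia+S) = (3.610)²/(3.610+5.952) = 143641/105420 ≈ 1.363 in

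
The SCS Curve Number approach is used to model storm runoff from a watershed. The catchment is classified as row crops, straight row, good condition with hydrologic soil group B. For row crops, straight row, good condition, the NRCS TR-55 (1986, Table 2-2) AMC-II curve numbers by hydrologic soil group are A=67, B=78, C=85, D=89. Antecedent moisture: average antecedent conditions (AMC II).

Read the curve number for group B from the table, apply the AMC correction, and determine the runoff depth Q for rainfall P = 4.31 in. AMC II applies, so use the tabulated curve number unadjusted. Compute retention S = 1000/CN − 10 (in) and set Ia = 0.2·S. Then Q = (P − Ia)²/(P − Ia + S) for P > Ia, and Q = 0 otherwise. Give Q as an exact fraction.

Q = 213422881/99875100 in ≈ 2.137 in

NRCS table: row crops, straight row, good condition, soil group B → CN(II) = 78
Average conditions: CN = 78 (no AMC adjustment).
S = 1000/78 − 10 = 110/39 in ≈ 2.821 in
Initial abstraction Ia = S/5 = (110/39)/5 = 22/39 ≈ 0.564 in
P − Ia = 4.310 − 0.564 = 14609/3900 ≈ 3.746 in (> 0, runoff occurs)
Q: (14609/3900)² ÷ (25609/3900) = 213422881/99875100 in (≈ 2.137 in)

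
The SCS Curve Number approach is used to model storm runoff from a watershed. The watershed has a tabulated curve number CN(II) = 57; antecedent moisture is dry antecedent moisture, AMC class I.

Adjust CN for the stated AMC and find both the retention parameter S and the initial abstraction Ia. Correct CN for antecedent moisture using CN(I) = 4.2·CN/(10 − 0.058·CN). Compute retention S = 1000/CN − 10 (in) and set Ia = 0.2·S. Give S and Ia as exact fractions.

S = 21500/1197 in ≈ 17.962 in; Ia = 4300/1197 in ≈ 3.592 in

CN(I) from CN(II)=57: (4.2·57)/(10 − 0.058·57) = 119700/3347 ≈ 35.763
Max retention: S = 1000/(119700/3347) − 10 = 21500/1197 in (≈ 17.962 in)
Initial abstraction Ia = S/5 = (21500/1197)/5 = 4300/1197 ≈ 3.592 in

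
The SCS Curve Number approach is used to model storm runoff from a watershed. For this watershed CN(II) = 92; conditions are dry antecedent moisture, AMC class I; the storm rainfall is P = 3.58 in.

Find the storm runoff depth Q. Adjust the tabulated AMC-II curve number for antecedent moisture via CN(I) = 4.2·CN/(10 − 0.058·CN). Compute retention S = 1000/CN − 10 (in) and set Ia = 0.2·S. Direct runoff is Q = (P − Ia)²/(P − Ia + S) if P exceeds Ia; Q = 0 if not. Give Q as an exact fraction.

Dry (AMC I): CN(I) = 4.2·92/(10 − 0.058·92) = (1932/5)/(583/125) = 48300/583 ≈ 82.847
Retention S: 1000/CN − 10 with CN=82.847 → S = 1000/483 ≈ 2.070 in
Ia = 0.2S: 0.2·2.070 = 0.414 in (exactly 200/483)
P − Ia = 3.580 − 0.414 = 76457/24150 ≈ 3.166 in (> 0, runoff occurs)
Q: (76457/24150)² ÷ (126457/24150) = 5845672849/3053936550 in (≈ 1.914 in)

Q = 5845672849/3053936550 in ≈ 1.914 in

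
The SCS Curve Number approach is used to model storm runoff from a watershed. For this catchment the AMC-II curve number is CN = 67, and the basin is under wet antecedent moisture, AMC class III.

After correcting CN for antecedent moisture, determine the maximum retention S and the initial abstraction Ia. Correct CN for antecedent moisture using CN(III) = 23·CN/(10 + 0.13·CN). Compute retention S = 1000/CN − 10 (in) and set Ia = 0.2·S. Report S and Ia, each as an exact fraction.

S = 3300/1541 in ≈ 2.141 in; Ia = 660/1541 in ≈ 0.428 in

Adjust CN=67 to AMC III: 23·67/(10 + 0.13·67) → 1541 ÷ (1871/100) = 154100/1871 ≈ 82.362
Max retention: S = 1000/(154100/1871) − 10 = 3300/1541 in (≈ 2.141 in)
Ia = 0.2S: 0.2·2.141 = 0.428 in (exactly 660/1541)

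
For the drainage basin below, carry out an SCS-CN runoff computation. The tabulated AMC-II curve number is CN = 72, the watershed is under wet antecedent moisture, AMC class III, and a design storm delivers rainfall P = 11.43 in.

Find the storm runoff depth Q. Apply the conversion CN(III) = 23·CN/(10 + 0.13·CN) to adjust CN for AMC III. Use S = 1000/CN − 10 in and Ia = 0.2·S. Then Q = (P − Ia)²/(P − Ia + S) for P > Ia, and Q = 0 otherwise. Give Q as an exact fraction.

Q = 52716619201/5477240700 in ≈ 9.625 in

Adjust CN=72 to AMC III: 23·72/(10 + 0.13·72) → 1656 ÷ (484/25) = 10350/121 ≈ 85.537
S = 1000/(10350/121) − 10 = 350/207 in ≈ 1.691 in
Ia = 0.2·(350/207) = 70/207 in ≈ 0.338 in
Since P=11.430 > Ia=0.338: effective rainfall P−Ia = 229601/20700 in
Runoff Q = (P−Ia)²/(P−Ia+S) = (11.092)²/(11.092+1.691) = 52716619201/5477240700 ≈ 9.625 in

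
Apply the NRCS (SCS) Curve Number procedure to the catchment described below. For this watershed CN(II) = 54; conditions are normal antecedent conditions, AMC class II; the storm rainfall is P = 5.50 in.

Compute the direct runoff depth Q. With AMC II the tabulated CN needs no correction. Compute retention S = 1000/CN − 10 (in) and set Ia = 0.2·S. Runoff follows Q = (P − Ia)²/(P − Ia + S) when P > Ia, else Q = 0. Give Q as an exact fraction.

Q = 8405/7182 in ≈ 1.170 in

AMC II — tabulated CN = 54 applies directly.
Max retention: S = 1000/54 − 10 = 230/27 in (≈ 8.519 in)
Initial abstraction Ia = S/5 = (230/27)/5 = 46/27 ≈ 1.704 in
P − Ia = 5.500 − 1.704 = 205/54 ≈ 3.796 in (> 0, runoff occurs)
Q = (205/54)²/((205/54) + 230/27) = (42025/2916)/(665/54) = 8405/7182 in ≈ 1.170 in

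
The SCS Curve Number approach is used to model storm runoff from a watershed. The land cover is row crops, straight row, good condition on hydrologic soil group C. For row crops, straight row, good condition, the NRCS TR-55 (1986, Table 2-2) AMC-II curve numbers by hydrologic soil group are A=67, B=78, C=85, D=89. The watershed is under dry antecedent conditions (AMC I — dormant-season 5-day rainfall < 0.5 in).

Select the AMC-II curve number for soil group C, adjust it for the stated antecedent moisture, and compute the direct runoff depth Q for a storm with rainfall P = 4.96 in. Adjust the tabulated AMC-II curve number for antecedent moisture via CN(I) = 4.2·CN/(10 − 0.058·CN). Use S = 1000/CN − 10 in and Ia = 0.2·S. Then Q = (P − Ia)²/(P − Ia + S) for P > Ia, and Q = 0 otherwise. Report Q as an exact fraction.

NRCS table: row crops, straight row, good condition, soil group C → CN(II) = 85
Dry (AMC I): CN(I) = 4.2·85/(10 − 0.058·85) = 357/(507/100) = 11900/169 ≈ 70.414
Retention S: 1000/CN − 10 with CN=70.414 → S = 500/119 ≈ 4.202 in
Ia = 0.2·(500/119) = 100/119 in ≈ 0.840 in
Excess rainfall: 4.960 − 0.840 = 4.120 in; P > Ia so Q > 0
Runoff Q = (P−Ia)²/(P−Ia+S) = (4.120)²/(4.120+4.202) = 37552384/18412275 ≈ 2.040 in

Q = 37552384/18412275 in ≈ 2.040 in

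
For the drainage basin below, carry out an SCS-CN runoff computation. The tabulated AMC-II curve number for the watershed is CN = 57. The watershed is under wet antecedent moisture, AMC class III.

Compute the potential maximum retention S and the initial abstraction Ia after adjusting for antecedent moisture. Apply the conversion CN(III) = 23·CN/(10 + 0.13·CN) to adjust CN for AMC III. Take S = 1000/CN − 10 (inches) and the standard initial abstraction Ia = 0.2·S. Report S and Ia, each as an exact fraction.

Adjust CN=57 to AMC III: 23·57/(10 + 0.13·57) → 1311 ÷ (1741/100) = 131100/1741 ≈ 75.302
Max retention: S = 1000/(131100/1741) − 10 = 4300/1311 in (≈ 3.280 in)
Ia = 0.2S: 0.2·3.280 = 0.656 in (exactly 860/1311)

S = 4300/1311 in ≈ 3.280 in; Ia = 860/1311 in ≈ 0.656 in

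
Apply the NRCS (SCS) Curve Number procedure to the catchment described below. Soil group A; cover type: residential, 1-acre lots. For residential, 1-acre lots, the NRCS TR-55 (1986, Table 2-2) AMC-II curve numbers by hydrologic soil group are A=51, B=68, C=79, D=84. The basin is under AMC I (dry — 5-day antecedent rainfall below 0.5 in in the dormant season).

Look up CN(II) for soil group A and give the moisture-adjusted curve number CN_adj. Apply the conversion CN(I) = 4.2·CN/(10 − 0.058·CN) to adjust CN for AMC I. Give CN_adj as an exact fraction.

NRCS table: residential, 1-acre lots, soil group A → CN(II) = 51
Adjust CN=51 to AMC I: 4.2·51/(10 − 0.058·51) → (1071/5) ÷ (3521/500) = 15300/503 ≈ 30.417

CN_adj = 15300/503 ≈ 30.417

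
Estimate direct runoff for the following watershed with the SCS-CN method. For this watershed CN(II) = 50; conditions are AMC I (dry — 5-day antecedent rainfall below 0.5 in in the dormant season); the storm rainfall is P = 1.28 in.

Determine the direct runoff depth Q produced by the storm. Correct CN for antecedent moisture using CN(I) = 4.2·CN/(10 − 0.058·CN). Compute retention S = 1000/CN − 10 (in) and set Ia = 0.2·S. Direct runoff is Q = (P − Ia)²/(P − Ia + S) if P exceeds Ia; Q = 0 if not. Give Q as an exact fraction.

Dry (AMC I): CN(I) = 4.2·50/(10 − 0.058·50) = 210/(71/10) = 2100/71 ≈ 29.577
S = 1000/(2100/71) − 10 = 500/21 in ≈ 23.810 in
Ia = 0.2·(500/21) = 100/21 in ≈ 4.762 in
P = 1.280 ≤ Ia = 4.762 in: entire storm abstracted, Q = 0.

Q = 0 in ≈ 0.000 in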